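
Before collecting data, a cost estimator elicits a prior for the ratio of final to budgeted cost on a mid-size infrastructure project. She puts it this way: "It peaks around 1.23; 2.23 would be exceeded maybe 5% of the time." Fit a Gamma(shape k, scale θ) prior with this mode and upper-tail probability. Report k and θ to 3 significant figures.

k ≈ 8.87, θ ≈ 0.156

Gamma(k,θ) with k>1 has mode (k−1)θ, so θ = 1.23/(k−1).
Need P(X < 2.23) = 0.95 with θ tied to k this way. Start at k = 2, θ = 1.23: P(X<2.23) ≈ 0.541.
Too low — raise k to concentrate. Iterating converges to k ≈ 8.87.
Then θ = 1.23/(8.87−1) ≈ 0.156.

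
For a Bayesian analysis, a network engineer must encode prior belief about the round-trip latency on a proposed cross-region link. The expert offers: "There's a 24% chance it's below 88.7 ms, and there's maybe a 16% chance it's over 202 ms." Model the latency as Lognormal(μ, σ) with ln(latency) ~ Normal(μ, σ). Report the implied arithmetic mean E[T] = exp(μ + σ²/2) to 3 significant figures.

E[T] ≈ 140 ms

If T ~ Lognormal(μ,σ) then ln T ~ Normal(μ,σ), so the p-quantile of ln T is μ + z_p·σ.
ln(88.7) = 4.485 and ln(202) = 5.308; z_{0.24} = -0.7063, z_{0.84} = 0.9945.
σ = (5.308 − 4.485)/(0.9945 − (-0.7063)) = 0.484.
μ = 4.485 − (-0.7063)·0.484 = 4.827.
E[T] = exp(μ + σ²/2) = exp(4.827 + 0.1171) = 140 ms.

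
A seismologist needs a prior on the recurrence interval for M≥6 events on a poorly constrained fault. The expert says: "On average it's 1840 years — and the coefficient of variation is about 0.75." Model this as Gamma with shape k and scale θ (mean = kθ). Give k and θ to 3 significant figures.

k ≈ 1.78, θ ≈ 1040

For Gamma(k, scale θ): mean = kθ, variance = kθ², so CV = 1/√k.
CV = 0.75, hence k = 1/CV² = 1.78.
Then θ = mean/k = 1840/1.78 = 1040.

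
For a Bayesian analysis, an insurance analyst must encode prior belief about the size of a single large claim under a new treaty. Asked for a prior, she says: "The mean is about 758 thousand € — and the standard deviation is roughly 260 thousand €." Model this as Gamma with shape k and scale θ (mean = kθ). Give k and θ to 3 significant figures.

For Gamma(k, scale θ): mean = kθ, variance = kθ², so CV = 1/√k.
CV = SD/mean = 260/758 = 0.343, hence k = 1/CV² = 8.5.
Then θ = mean/k = 758/8.5 = 89.2.

k ≈ 8.5, θ ≈ 89.2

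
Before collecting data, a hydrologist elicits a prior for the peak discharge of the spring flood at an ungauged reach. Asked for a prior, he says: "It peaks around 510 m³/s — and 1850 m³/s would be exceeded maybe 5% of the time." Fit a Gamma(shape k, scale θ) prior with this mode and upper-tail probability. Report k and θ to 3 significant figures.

k ≈ 2.55, θ ≈ 330

Gamma(k,θ) with k>1 has mode (k−1)θ, so θ = 510/(k−1).
Need P(X < 1850) = 0.95 with θ tied to k this way. Start at k = 2, θ = 510: P(X<1850) ≈ 0.877.
Too low — raise k to concentrate. Iterating converges to k ≈ 2.55.
Then θ = 510/(2.55−1) ≈ 330.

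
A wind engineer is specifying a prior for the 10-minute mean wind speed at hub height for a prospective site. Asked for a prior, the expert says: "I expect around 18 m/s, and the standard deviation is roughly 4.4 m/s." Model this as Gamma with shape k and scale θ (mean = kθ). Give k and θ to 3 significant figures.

k ≈ 16.7, θ ≈ 1.08

For Gamma(k, scale θ): mean = kθ, variance = kθ², so CV = 1/√k.
CV = SD/mean = 4.4/18 = 0.2444, hence k = 1/CV² = 16.7.
Then θ = mean/k = 18/16.7 = 1.08.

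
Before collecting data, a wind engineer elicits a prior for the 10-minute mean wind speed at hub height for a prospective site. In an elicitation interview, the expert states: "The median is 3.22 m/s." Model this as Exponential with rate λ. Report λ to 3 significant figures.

λ ≈ 0.215

Exponential median = ln 2 / λ, so λ = ln 2 / 3.22 = 0.215.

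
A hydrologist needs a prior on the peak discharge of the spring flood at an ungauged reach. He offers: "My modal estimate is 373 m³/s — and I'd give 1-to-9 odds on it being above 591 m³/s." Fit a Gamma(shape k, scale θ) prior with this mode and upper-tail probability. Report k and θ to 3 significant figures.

k ≈ 9.86, θ ≈ 42.1

Gamma(k,θ) with k>1 has mode (k−1)θ, so θ = 373/(k−1).
Need P(X < 591) = 0.9 with θ tied to k this way. Start at k = 2, θ = 373: P(X<591) ≈ 0.470.
Too low — raise k to concentrate. Iterating converges to k ≈ 9.86.
Then θ = 373/(9.86−1) ≈ 42.1.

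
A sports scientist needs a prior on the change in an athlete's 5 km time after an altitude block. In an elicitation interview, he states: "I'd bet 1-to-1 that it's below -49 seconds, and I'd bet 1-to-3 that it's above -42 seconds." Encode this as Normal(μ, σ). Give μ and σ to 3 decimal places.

For Normal(μ,σ), the p-quantile is μ + z_p·σ. Here z_{0.5} = 0, z_{0.75} = 0.6745.
So -49 = μ + 0σ and -42 = μ + 0.6745σ.
Subtracting: σ = (-42 − -49)/(0.6745 − (0)) = 10.378.
Then μ = -49 − (0)·10.378 = -49.000.

μ = -49.000, σ = 10.378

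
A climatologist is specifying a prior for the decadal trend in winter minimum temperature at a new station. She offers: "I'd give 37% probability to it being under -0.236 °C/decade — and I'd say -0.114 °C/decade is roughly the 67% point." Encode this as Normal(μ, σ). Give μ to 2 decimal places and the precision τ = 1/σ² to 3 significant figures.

μ = -0.18, τ = 40

For Normal(μ,σ), the p-quantile is μ + z_p·σ. Here z_{0.37} = -0.3319, z_{0.67} = 0.4399.
So -0.236 = μ − 0.3319σ and -0.114 = μ + 0.4399σ.
Subtracting: σ = (-0.114 − -0.236)/(0.4399 − (-0.3319)) = 0.16.
Then μ = -0.236 − (-0.3319)·0.16 = -0.18.
Precision τ = 1/σ² = 1/0.1581² = 40.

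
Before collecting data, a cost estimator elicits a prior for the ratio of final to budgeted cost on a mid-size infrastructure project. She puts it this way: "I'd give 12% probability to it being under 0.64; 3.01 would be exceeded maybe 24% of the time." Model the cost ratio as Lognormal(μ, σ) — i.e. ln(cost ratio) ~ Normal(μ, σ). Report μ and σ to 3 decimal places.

If T ~ Lognormal(μ,σ) then ln T ~ Normal(μ,σ), so the p-quantile of ln T is μ + z_p·σ.
ln(0.64) = -0.4463 and ln(3.01) = 1.102; z_{0.12} = -1.175, z_{0.76} = 0.7063.
σ = (1.102 − -0.4463)/(0.7063 − (-1.175)) = 0.823.
μ = -0.4463 − (-1.175)·0.823 = 0.521.

μ ≈ 0.521, σ ≈ 0.823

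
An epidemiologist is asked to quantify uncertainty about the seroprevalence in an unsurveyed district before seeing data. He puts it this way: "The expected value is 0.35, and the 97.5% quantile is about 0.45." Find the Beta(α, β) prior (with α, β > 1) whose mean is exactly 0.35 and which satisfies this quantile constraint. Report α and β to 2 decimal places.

With mean 0.35 fixed, write α = 0.35s, β = 0.65s where s = α+β.
Need P(θ < 0.45) = 0.975 under Beta(0.35s, 0.65s). Normal approximation: (q−m)/√(m(1−m)/s) ≈ z_{0.975} = 1.96, so s ≈ 0.35·0.65·(1.96)²/(0.45−0.35)² = 87.4.
At s = 87.4: P(θ<0.45) ≈ 0.972. Adjusting to match 0.975 gives s ≈ 91.57.
So α = 0.35·91.57 ≈ 32.05, β = 0.65·91.57 ≈ 59.52.

α ≈ 32.05, β ≈ 59.52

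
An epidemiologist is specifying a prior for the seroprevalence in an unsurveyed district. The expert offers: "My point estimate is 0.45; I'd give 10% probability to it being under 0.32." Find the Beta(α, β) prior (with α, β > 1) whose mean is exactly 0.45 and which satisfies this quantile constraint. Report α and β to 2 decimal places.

α ≈ 10.50, β ≈ 12.84

With mean 0.45 fixed, write α = 0.45s, β = 0.55s where s = α+β.
Need P(θ < 0.32) = 0.1 under Beta(0.45s, 0.55s). Normal approximation: (q−m)/√(m(1−m)/s) ≈ z_{0.1} = -1.28, so s ≈ 0.45·0.55·(-1.28)²/(0.32−0.45)² = 24.1.
At s = 24.1: P(θ<0.32) ≈ 0.097. Adjusting to match 0.1 gives s ≈ 23.34.
So α = 0.45·23.34 ≈ 10.50, β = 0.55·23.34 ≈ 12.84.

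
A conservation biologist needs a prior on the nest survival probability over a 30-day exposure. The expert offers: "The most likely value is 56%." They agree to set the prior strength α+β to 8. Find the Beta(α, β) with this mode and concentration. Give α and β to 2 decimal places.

α = 4.36, β = 3.64

For α,β > 1 the Beta mode is (α−1)/(α+β−2). With α+β = 8, the mode is (α−1)/6.
Set (α−1)/6 = 0.56 → α = 1 + 0.56·6 = 4.36.
β = 8 − α = 3.64.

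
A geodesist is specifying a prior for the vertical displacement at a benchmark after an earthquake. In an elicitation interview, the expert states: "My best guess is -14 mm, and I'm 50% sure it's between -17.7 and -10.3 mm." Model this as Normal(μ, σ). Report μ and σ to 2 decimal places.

A symmetric 50% interval runs μ ± z·σ with z = 0.6745.
Half-width = 3.7, so σ = 3.7/0.6745 = 5.49.
μ is the stated best guess, -14.00.

μ = -14.00, σ = 5.49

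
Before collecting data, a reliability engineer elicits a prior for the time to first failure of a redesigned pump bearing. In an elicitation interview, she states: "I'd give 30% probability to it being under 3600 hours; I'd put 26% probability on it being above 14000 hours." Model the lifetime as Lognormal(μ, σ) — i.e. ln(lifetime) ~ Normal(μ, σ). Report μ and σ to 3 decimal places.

μ ≈ 8.799, σ ≈ 1.163

If T ~ Lognormal(μ,σ) then ln T ~ Normal(μ,σ), so the p-quantile of ln T is μ + z_p·σ.
ln(3600) = 8.189 and ln(14000) = 9.547; z_{0.3} = -0.5244, z_{0.74} = 0.6433.
σ = (9.547 − 8.189)/(0.6433 − (-0.5244)) = 1.163.
μ = 8.189 − (-0.5244)·1.163 = 8.799.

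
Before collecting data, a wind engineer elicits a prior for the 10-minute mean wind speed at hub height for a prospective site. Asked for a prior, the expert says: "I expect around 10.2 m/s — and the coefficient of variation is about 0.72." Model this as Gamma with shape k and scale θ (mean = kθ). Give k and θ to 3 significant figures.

k ≈ 1.93, θ ≈ 5.29

For Gamma(k, scale θ): mean = kθ, variance = kθ², so CV = 1/√k.
CV = 0.72, hence k = 1/CV² = 1.93.
Then θ = mean/k = 10.2/1.93 = 5.29.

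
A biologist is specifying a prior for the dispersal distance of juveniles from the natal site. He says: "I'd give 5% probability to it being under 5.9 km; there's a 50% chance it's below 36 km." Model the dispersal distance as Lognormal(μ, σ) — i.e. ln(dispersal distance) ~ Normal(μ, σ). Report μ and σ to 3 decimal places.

μ ≈ 3.584, σ ≈ 1.100

If T ~ Lognormal(μ,σ) then ln T ~ Normal(μ,σ), so the p-quantile of ln T is μ + z_p·σ.
ln(5.9) = 1.775 and ln(36) = 3.584; z_{0.05} = -1.645, z_{0.5} = 0.
σ = (3.584 − 1.775)/(0 − (-1.645)) = 1.100.
μ = 1.775 − (-1.645)·1.100 = 3.584.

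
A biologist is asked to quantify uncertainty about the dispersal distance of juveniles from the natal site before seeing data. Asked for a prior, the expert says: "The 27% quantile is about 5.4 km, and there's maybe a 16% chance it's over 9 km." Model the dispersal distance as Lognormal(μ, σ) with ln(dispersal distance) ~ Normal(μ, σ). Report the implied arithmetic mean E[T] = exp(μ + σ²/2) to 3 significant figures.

If T ~ Lognormal(μ,σ) then ln T ~ Normal(μ,σ), so the p-quantile of ln T is μ + z_p·σ.
ln(5.4) = 1.686 and ln(9) = 2.197; z_{0.27} = -0.6128, z_{0.84} = 0.9945.
σ = (2.197 − 1.686)/(0.9945 − (-0.6128)) = 0.318.
μ = 1.686 − (-0.6128)·0.318 = 1.881.
E[T] = exp(μ + σ²/2) = exp(1.881 + 0.0505) = 6.9 km.

E[T] ≈ 6.9 km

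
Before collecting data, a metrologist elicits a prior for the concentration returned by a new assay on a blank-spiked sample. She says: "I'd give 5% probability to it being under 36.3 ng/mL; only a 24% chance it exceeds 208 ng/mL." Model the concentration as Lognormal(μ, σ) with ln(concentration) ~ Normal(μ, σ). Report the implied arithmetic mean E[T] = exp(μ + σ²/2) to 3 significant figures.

E[T] ≈ 162 ng/mL

If T ~ Lognormal(μ,σ) then ln T ~ Normal(μ,σ), so the p-quantile of ln T is μ + z_p·σ.
ln(36.3) = 3.592 and ln(208) = 5.338; z_{0.05} = -1.645, z_{0.76} = 0.7063.
σ = (5.338 − 3.592)/(0.7063 − (-1.645)) = 0.742.
μ = 3.592 − (-1.645)·0.742 = 4.813.
E[T] = exp(μ + σ²/2) = exp(4.813 + 0.2756) = 162 ng/mL.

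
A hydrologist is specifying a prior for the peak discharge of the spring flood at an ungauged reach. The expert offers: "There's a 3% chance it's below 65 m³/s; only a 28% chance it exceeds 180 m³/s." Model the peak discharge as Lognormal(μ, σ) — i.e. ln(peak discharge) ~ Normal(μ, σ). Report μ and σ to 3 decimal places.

μ ≈ 4.952, σ ≈ 0.413

If T ~ Lognormal(μ,σ) then ln T ~ Normal(μ,σ), so the p-quantile of ln T is μ + z_p·σ.
ln(65) = 4.174 and ln(180) = 5.193; z_{0.03} = -1.881, z_{0.72} = 0.5828.
σ = (5.193 − 4.174)/(0.5828 − (-1.881)) = 0.413.
μ = 4.174 − (-1.881)·0.413 = 4.952.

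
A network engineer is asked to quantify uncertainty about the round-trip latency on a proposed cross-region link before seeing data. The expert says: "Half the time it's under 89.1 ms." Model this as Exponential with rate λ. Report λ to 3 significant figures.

λ ≈ 0.00778

Exponential median = ln 2 / λ, so λ = ln 2 / 89.1 = 0.00778.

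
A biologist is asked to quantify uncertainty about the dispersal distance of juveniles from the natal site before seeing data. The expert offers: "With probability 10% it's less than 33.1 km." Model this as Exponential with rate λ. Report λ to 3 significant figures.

P(T < 33.1) = 1 − e^(−λ·33.1) = 0.1, so λ = −ln(1−0.1)/33.1 = −ln(0.9)/33.1 = 0.00318.

λ ≈ 0.00318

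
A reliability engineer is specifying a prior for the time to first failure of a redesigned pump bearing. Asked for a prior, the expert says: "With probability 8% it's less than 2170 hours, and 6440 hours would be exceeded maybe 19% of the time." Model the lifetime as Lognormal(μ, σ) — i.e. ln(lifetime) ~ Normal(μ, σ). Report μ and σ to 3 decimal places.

μ ≈ 8.352, σ ≈ 0.476

If T ~ Lognormal(μ,σ) then ln T ~ Normal(μ,σ), so the p-quantile of ln T is μ + z_p·σ.
ln(2170) = 7.682 and ln(6440) = 8.77; z_{0.08} = -1.405, z_{0.81} = 0.8779.
σ = (8.77 − 7.682)/(0.8779 − (-1.405)) = 0.476.
μ = 7.682 − (-1.405)·0.476 = 8.352.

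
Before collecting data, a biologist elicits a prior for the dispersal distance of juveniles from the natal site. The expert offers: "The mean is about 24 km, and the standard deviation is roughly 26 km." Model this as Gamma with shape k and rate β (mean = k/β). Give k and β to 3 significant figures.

k ≈ 0.852, β ≈ 0.0355

For Gamma(k, rate β): mean = k/β, variance = k/β², so CV = 1/√k.
CV = SD/mean = 26/24 = 1.083, hence k = 1/CV² = 0.852.
Then β = k/mean = 0.852/24 = 0.0355.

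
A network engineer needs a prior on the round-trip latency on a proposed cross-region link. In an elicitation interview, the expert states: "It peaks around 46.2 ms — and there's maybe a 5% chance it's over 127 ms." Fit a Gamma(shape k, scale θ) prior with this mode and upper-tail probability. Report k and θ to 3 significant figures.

k ≈ 3.62, θ ≈ 17.6

Gamma(k,θ) with k>1 has mode (k−1)θ, so θ = 46.2/(k−1).
Need P(X < 127) = 0.95 with θ tied to k this way. Start at k = 2, θ = 46.2: P(X<127) ≈ 0.760.
Too low — raise k to concentrate. Iterating converges to k ≈ 3.62.
Then θ = 46.2/(3.62−1) ≈ 17.6.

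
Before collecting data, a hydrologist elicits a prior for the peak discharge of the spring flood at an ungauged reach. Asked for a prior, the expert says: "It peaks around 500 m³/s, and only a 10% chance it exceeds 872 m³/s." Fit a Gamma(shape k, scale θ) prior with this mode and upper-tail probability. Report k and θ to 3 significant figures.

Gamma(k,θ) with k>1 has mode (k−1)θ, so θ = 500/(k−1).
Need P(X < 872) = 0.9 with θ tied to k this way. Start at k = 2, θ = 500: P(X<872) ≈ 0.520.
Too low — raise k to concentrate. Iterating converges to k ≈ 7.14.
Then θ = 500/(7.14−1) ≈ 81.5.

k ≈ 7.14, θ ≈ 81.5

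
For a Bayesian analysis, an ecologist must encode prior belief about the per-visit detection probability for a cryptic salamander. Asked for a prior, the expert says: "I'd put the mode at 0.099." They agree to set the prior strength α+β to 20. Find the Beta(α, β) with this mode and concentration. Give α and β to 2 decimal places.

α = 2.78, β = 17.22

For α,β > 1 the Beta mode is (α−1)/(α+β−2). With α+β = 20, the mode is (α−1)/18.
Set (α−1)/18 = 0.099 → α = 1 + 0.099·18 = 2.78.
β = 20 − α = 17.22.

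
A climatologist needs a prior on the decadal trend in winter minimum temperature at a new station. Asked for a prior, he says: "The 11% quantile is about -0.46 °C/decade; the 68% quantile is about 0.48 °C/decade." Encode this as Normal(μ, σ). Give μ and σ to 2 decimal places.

μ = 0.22, σ = 0.55

The p-quantile of Normal(μ,σ) is μ + z_p·σ, with z_{0.11} = -1.227 and z_{0.68} = 0.4677.
Eliminate σ: μ = (z₂·x₁ − z₁·x₂)/(z₂ − z₁) = (0.4677·-0.46 − (-1.227)·0.48)/1.694 = 0.22.
Then σ = (x₂ − x₁)/(z₂ − z₁) = (0.48 − -0.46)/1.694 = 0.55.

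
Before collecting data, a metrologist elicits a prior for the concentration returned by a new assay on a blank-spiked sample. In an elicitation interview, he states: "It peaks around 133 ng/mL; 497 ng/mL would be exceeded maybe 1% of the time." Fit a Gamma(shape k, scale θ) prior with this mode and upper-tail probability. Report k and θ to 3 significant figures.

k ≈ 3.45, θ ≈ 54.3

Gamma(k,θ) with k>1 has mode (k−1)θ, so θ = 133/(k−1).
Need P(X < 497) = 0.99 with θ tied to k this way. Start at k = 2, θ = 133: P(X<497) ≈ 0.887.
Too low — raise k to concentrate. Iterating converges to k ≈ 3.45.
Then θ = 133/(3.45−1) ≈ 54.3.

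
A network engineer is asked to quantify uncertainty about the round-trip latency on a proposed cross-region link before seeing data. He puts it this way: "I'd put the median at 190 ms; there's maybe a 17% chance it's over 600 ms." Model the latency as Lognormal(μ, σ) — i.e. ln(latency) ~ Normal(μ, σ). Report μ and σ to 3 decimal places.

μ ≈ 5.247, σ ≈ 1.205

If T ~ Lognormal(μ,σ) then ln T ~ Normal(μ,σ), so the p-quantile of ln T is μ + z_p·σ.
ln(190) = 5.247 and ln(600) = 6.397; z_{0.5} = 0, z_{0.83} = 0.9542.
σ = (6.397 − 5.247)/(0.9542 − (0)) = 1.205.
μ = 5.247 − (0)·1.205 = 5.247.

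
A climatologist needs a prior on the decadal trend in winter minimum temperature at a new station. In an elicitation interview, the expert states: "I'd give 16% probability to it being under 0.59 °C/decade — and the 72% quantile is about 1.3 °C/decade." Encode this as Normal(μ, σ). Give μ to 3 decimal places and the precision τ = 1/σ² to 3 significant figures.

The p-quantile of Normal(μ,σ) is μ + z_p·σ, with z_{0.16} = -0.9945 and z_{0.72} = 0.5828.
Eliminate σ: μ = (z₂·x₁ − z₁·x₂)/(z₂ − z₁) = (0.5828·0.59 − (-0.9945)·1.3)/1.577 = 1.038.
Then σ = (x₂ − x₁)/(z₂ − z₁) = (1.3 − 0.59)/1.577 = 0.450.
Precision τ = 1/σ² = 1/0.4501² = 4.94.

μ = 1.038, τ = 4.94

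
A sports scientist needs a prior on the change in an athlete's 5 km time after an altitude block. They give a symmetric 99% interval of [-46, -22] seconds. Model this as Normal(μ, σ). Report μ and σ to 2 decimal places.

μ = -34.00, σ = 4.66

A symmetric 99% interval runs μ ± z·σ with z = 2.576.
Half-width = 12, so σ = 12/2.576 = 4.66.
μ is the interval midpoint, -34.00.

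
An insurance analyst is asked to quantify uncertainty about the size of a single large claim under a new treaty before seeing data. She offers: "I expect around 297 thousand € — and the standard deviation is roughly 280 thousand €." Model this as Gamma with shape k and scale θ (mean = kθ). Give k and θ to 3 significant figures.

For Gamma(k, scale θ): mean = kθ, variance = kθ², so CV = 1/√k.
CV = SD/mean = 280/297 = 0.9428, hence k = 1/CV² = 1.13.
Then θ = mean/k = 297/1.13 = 264.

k ≈ 1.13, θ ≈ 264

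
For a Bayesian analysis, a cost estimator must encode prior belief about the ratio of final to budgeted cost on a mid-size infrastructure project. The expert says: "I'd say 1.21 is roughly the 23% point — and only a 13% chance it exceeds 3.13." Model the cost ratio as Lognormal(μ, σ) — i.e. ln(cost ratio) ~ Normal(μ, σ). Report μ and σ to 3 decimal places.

μ ≈ 0.567, σ ≈ 0.510

If T ~ Lognormal(μ,σ) then ln T ~ Normal(μ,σ), so the p-quantile of ln T is μ + z_p·σ.
ln(1.21) = 0.1906 and ln(3.13) = 1.141; z_{0.23} = -0.7388, z_{0.87} = 1.126.
σ = (1.141 − 0.1906)/(1.126 − (-0.7388)) = 0.510.
μ = 0.1906 − (-0.7388)·0.510 = 0.567.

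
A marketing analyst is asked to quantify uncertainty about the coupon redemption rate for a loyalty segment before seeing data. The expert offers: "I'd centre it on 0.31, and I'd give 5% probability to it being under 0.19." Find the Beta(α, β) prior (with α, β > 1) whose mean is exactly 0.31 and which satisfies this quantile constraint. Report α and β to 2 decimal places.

α ≈ 10.94, β ≈ 24.35

With mean 0.31 fixed, write α = 0.31s, β = 0.69s where s = α+β.
Need P(θ < 0.19) = 0.05 under Beta(0.31s, 0.69s). Normal approximation: (q−m)/√(m(1−m)/s) ≈ z_{0.05} = -1.64, so s ≈ 0.31·0.69·(-1.64)²/(0.19−0.31)² = 40.2.
At s = 40.2: P(θ<0.19) ≈ 0.039. Adjusting to match 0.05 gives s ≈ 35.29.
So α = 0.31·35.29 ≈ 10.94, β = 0.69·35.29 ≈ 24.35.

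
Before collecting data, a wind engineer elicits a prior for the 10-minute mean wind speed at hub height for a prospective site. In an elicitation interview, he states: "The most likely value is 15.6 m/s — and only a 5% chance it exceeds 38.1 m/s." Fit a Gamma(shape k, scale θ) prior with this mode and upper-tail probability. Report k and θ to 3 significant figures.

Gamma(k,θ) with k>1 has mode (k−1)θ, so θ = 15.6/(k−1).
Need P(X < 38.1) = 0.95 with θ tied to k this way. Start at k = 2, θ = 15.6: P(X<38.1) ≈ 0.701.
Too low — raise k to concentrate. Iterating converges to k ≈ 4.41.
Then θ = 15.6/(4.41−1) ≈ 4.57.

k ≈ 4.41, θ ≈ 4.57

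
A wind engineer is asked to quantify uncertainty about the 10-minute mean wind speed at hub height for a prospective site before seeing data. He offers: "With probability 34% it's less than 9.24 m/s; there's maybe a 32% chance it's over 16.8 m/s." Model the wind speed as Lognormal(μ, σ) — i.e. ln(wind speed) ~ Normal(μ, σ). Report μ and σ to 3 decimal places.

If T ~ Lognormal(μ,σ) then ln T ~ Normal(μ,σ), so the p-quantile of ln T is μ + z_p·σ.
ln(9.24) = 2.224 and ln(16.8) = 2.821; z_{0.34} = -0.4125, z_{0.68} = 0.4677.
σ = (2.821 − 2.224)/(0.4677 − (-0.4125)) = 0.679.
μ = 2.224 − (-0.4125)·0.679 = 2.504.

μ ≈ 2.504, σ ≈ 0.679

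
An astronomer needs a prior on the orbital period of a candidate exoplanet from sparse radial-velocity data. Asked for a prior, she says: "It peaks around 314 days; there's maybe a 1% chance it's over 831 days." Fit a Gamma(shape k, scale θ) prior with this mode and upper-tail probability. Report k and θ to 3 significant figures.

Gamma(k,θ) with k>1 has mode (k−1)θ, so θ = 314/(k−1).
Need P(X < 831) = 0.99 with θ tied to k this way. Start at k = 2, θ = 314: P(X<831) ≈ 0.741.
Too low — raise k to concentrate. Iterating converges to k ≈ 5.89.
Then θ = 314/(5.89−1) ≈ 64.2.

k ≈ 5.89, θ ≈ 64.2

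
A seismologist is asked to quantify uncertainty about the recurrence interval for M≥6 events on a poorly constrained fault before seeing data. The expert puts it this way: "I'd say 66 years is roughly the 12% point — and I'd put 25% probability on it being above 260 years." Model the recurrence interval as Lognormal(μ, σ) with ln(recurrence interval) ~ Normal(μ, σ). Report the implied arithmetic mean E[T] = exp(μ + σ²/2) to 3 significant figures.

If T ~ Lognormal(μ,σ) then ln T ~ Normal(μ,σ), so the p-quantile of ln T is μ + z_p·σ.
ln(66) = 4.19 and ln(260) = 5.561; z_{0.12} = -1.175, z_{0.75} = 0.6745.
σ = (5.561 − 4.19)/(0.6745 − (-1.175)) = 0.741.
μ = 4.19 − (-1.175)·0.741 = 5.061.
E[T] = exp(μ + σ²/2) = exp(5.061 + 0.2748) = 208 years.

E[T] ≈ 208 years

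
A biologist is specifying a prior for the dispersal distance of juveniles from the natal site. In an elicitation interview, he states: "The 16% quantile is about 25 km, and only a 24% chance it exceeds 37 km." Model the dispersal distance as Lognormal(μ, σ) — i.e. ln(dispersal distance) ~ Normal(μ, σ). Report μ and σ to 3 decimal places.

μ ≈ 3.448, σ ≈ 0.231

If T ~ Lognormal(μ,σ) then ln T ~ Normal(μ,σ), so the p-quantile of ln T is μ + z_p·σ.
ln(25) = 3.219 and ln(37) = 3.611; z_{0.16} = -0.9945, z_{0.76} = 0.7063.
σ = (3.611 − 3.219)/(0.7063 − (-0.9945)) = 0.231.
μ = 3.219 − (-0.9945)·0.231 = 3.448.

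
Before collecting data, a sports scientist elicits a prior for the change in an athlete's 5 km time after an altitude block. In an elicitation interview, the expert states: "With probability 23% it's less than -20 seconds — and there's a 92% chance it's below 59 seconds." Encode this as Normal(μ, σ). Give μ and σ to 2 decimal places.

μ = 7.23, σ = 36.85

The p-quantile of Normal(μ,σ) is μ + z_p·σ, with z_{0.23} = -0.7388 and z_{0.92} = 1.405.
Eliminate σ: μ = (z₂·x₁ − z₁·x₂)/(z₂ − z₁) = (1.405·-20 − (-0.7388)·59)/2.144 = 7.23.
Then σ = (x₂ − x₁)/(z₂ − z₁) = (59 − -20)/2.144 = 36.85.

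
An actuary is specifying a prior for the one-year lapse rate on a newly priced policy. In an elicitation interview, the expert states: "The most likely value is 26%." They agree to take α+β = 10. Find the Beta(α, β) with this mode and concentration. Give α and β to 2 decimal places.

For α,β > 1 the Beta mode is (α−1)/(α+β−2). With α+β = 10, the mode is (α−1)/8.
Set (α−1)/8 = 0.26 → α = 1 + 0.26·8 = 3.08.
β = 10 − α = 6.92.

α = 3.08, β = 6.92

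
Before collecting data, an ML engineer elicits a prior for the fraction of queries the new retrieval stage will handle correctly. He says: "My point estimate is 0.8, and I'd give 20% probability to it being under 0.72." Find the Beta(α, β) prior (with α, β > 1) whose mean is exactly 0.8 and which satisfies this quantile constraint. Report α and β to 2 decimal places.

α ≈ 12.48, β ≈ 3.12

With mean 0.8 fixed, write α = 0.8s, β = 0.2s where s = α+β.
Need P(θ < 0.72) = 0.2 under Beta(0.8s, 0.2s). Normal approximation: (q−m)/√(m(1−m)/s) ≈ z_{0.2} = -0.842, so s ≈ 0.8·0.2·(-0.842)²/(0.72−0.8)² = 17.7.
At s = 17.7: P(θ<0.72) ≈ 0.189. Adjusting to match 0.2 gives s ≈ 15.60.
So α = 0.8·15.60 ≈ 12.48, β = 0.2·15.60 ≈ 3.12.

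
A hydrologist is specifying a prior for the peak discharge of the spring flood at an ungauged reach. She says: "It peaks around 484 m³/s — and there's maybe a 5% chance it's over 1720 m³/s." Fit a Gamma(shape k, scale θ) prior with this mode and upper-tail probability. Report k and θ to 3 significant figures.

Gamma(k,θ) with k>1 has mode (k−1)θ, so θ = 484/(k−1).
Need P(X < 1720) = 0.95 with θ tied to k this way. Start at k = 2, θ = 484: P(X<1720) ≈ 0.870.
Too low — raise k to concentrate. Iterating converges to k ≈ 2.6.
Then θ = 484/(2.6−1) ≈ 302.

k ≈ 2.6, θ ≈ 302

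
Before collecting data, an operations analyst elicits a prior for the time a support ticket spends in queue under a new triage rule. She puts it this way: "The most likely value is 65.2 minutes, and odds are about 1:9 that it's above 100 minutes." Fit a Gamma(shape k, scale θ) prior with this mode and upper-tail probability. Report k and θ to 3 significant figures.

k ≈ 11.2, θ ≈ 6.39

Gamma(k,θ) with k>1 has mode (k−1)θ, so θ = 65.2/(k−1).
Need P(X < 100) = 0.9 with θ tied to k this way. Start at k = 2, θ = 65.2: P(X<100) ≈ 0.453.
Too low — raise k to concentrate. Iterating converges to k ≈ 11.2.
Then θ = 65.2/(11.2−1) ≈ 6.39.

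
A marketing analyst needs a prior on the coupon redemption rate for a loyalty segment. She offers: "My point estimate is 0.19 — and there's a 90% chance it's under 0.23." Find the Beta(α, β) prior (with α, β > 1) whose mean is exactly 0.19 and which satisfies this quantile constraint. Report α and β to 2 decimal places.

α ≈ 31.08, β ≈ 132.49

With mean 0.19 fixed, write α = 0.19s, β = 0.81s where s = α+β.
Need P(θ < 0.23) = 0.9 under Beta(0.19s, 0.81s). Normal approximation: (q−m)/√(m(1−m)/s) ≈ z_{0.9} = 1.28, so s ≈ 0.19·0.81·(1.28)²/(0.23−0.19)² = 158.0.
At s = 158.0: P(θ<0.23) ≈ 0.896. Adjusting to match 0.9 gives s ≈ 163.57.
So α = 0.19·163.57 ≈ 31.08, β = 0.81·163.57 ≈ 132.49.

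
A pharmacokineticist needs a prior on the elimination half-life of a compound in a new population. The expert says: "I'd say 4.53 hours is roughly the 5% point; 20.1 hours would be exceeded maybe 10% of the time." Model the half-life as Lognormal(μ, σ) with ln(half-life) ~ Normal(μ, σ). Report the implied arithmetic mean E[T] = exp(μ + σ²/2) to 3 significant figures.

E[T] ≈ 11.9 hours

If T ~ Lognormal(μ,σ) then ln T ~ Normal(μ,σ), so the p-quantile of ln T is μ + z_p·σ.
ln(4.53) = 1.511 and ln(20.1) = 3.001; z_{0.05} = -1.645, z_{0.9} = 1.282.
σ = (3.001 − 1.511)/(1.282 − (-1.645)) = 0.509.
μ = 1.511 − (-1.645)·0.509 = 2.348.
E[T] = exp(μ + σ²/2) = exp(2.348 + 0.1296) = 11.9 hours.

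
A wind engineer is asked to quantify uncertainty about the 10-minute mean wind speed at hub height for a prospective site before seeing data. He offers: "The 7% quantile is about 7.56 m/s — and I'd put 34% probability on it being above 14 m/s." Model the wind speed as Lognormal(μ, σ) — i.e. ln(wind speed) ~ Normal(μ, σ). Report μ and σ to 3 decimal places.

If T ~ Lognormal(μ,σ) then ln T ~ Normal(μ,σ), so the p-quantile of ln T is μ + z_p·σ.
ln(7.56) = 2.023 and ln(14) = 2.639; z_{0.07} = -1.476, z_{0.66} = 0.4125.
σ = (2.639 − 2.023)/(0.4125 − (-1.476)) = 0.326.
μ = 2.023 − (-1.476)·0.326 = 2.504.

μ ≈ 2.504, σ ≈ 0.326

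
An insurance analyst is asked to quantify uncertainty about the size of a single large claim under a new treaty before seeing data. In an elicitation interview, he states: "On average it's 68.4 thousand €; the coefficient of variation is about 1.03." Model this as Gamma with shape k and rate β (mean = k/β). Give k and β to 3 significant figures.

For Gamma(k, rate β): mean = k/β, variance = k/β², so CV = 1/√k.
CV = 1.03, hence k = 1/CV² = 0.943.
Then β = k/mean = 0.943/68.4 = 0.0138.

k ≈ 0.943, β ≈ 0.0138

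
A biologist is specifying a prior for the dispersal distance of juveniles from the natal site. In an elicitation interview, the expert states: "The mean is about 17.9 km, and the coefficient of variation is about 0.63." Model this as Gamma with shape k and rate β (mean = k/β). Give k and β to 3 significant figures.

k ≈ 2.52, β ≈ 0.141

For Gamma(k, rate β): mean = k/β, variance = k/β², so CV = 1/√k.
CV = 0.63, hence k = 1/CV² = 2.52.
Then β = k/mean = 2.52/17.9 = 0.141.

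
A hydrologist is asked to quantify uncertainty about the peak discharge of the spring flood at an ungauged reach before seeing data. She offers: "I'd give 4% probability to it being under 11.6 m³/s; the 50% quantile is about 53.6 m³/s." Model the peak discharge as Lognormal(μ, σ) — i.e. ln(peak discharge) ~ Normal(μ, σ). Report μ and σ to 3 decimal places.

If T ~ Lognormal(μ,σ) then ln T ~ Normal(μ,σ), so the p-quantile of ln T is μ + z_p·σ.
ln(11.6) = 2.451 and ln(53.6) = 3.982; z_{0.04} = -1.751, z_{0.5} = 0.
σ = (3.982 − 2.451)/(0 − (-1.751)) = 0.874.
μ = 2.451 − (-1.751)·0.874 = 3.982.

μ ≈ 3.982, σ ≈ 0.874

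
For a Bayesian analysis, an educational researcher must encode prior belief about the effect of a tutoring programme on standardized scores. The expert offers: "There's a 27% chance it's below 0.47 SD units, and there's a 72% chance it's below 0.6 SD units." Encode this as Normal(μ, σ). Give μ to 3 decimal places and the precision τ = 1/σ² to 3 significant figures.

For Normal(μ,σ), the p-quantile is μ + z_p·σ. Here z_{0.27} = -0.6128, z_{0.72} = 0.5828.
So 0.47 = μ − 0.6128σ and 0.6 = μ + 0.5828σ.
Subtracting: σ = (0.6 − 0.47)/(0.5828 − (-0.6128)) = 0.109.
Then μ = 0.47 − (-0.6128)·0.109 = 0.537.
Precision τ = 1/σ² = 1/0.1087² = 84.6.

μ = 0.537, τ = 84.6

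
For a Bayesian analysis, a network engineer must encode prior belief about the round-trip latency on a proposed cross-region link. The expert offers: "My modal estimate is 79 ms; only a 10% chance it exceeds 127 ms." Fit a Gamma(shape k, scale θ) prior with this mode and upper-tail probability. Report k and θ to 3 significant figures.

Gamma(k,θ) with k>1 has mode (k−1)θ, so θ = 79/(k−1).
Need P(X < 127) = 0.9 with θ tied to k this way. Start at k = 2, θ = 79: P(X<127) ≈ 0.478.
Too low — raise k to concentrate. Iterating converges to k ≈ 9.34.
Then θ = 79/(9.34−1) ≈ 9.47.

k ≈ 9.34, θ ≈ 9.47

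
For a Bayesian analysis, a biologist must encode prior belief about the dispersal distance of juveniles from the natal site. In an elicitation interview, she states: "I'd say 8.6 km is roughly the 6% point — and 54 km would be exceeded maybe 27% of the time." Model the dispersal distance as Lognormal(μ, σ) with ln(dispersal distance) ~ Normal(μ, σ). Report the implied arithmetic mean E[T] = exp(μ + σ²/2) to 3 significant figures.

If T ~ Lognormal(μ,σ) then ln T ~ Normal(μ,σ), so the p-quantile of ln T is μ + z_p·σ.
ln(8.6) = 2.152 and ln(54) = 3.989; z_{0.06} = -1.555, z_{0.73} = 0.6128.
σ = (3.989 − 2.152)/(0.6128 − (-1.555)) = 0.848.
μ = 2.152 − (-1.555)·0.848 = 3.470.
E[T] = exp(μ + σ²/2) = exp(3.470 + 0.3592) = 46 km.

E[T] ≈ 46 km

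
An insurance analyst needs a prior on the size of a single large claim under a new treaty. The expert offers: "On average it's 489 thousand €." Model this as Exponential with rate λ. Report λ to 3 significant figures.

λ ≈ 0.00204

Exponential mean = 1/λ, so λ = 1/489.0 = 0.00204.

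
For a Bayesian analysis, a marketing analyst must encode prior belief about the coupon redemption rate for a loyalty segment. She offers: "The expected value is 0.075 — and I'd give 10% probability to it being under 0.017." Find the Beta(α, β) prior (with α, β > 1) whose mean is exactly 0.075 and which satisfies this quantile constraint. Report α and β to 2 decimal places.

α ≈ 1.63, β ≈ 20.08

With mean 0.075 fixed, write α = 0.075s, β = 0.925s where s = α+β.
Need P(θ < 0.017) = 0.1 under Beta(0.075s, 0.925s). Normal approximation: (q−m)/√(m(1−m)/s) ≈ z_{0.1} = -1.28, so s ≈ 0.075·0.925·(-1.28)²/(0.017−0.075)² = 33.9.
At s = 33.9: P(θ<0.017) ≈ 0.043. Adjusting to match 0.1 gives s ≈ 21.71.
So α = 0.075·21.71 ≈ 1.63, β = 0.925·21.71 ≈ 20.08.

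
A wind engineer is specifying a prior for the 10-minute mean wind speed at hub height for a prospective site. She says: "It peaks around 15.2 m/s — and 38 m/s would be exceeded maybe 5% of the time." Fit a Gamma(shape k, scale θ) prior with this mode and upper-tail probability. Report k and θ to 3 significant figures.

Gamma(k,θ) with k>1 has mode (k−1)θ, so θ = 15.2/(k−1).
Need P(X < 38) = 0.95 with θ tied to k this way. Start at k = 2, θ = 15.2: P(X<38) ≈ 0.713.
Too low — raise k to concentrate. Iterating converges to k ≈ 4.23.
Then θ = 15.2/(4.23−1) ≈ 4.7.

k ≈ 4.23, θ ≈ 4.7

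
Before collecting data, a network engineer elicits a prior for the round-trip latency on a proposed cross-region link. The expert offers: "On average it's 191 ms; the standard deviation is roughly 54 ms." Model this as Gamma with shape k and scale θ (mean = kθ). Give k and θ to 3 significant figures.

k ≈ 12.5, θ ≈ 15.3

For Gamma(k, scale θ): mean = kθ, variance = kθ², so CV = 1/√k.
CV = SD/mean = 54/191 = 0.2827, hence k = 1/CV² = 12.5.
Then θ = mean/k = 191/12.5 = 15.3.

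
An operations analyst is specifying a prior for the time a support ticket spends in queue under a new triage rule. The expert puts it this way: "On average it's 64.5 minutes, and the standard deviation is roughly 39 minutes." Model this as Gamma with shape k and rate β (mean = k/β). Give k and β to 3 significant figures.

For Gamma(k, rate β): mean = k/β, variance = k/β², so CV = 1/√k.
CV = SD/mean = 39/64.5 = 0.6047, hence k = 1/CV² = 2.74.
Then β = k/mean = 2.74/64.5 = 0.0424.

k ≈ 2.74, β ≈ 0.0424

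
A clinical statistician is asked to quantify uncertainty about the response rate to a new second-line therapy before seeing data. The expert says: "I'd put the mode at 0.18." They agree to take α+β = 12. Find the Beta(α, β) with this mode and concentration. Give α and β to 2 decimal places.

For α,β > 1 the Beta mode is (α−1)/(α+β−2). With α+β = 12, the mode is (α−1)/10.
Set (α−1)/10 = 0.18 → α = 1 + 0.18·10 = 2.80.
β = 12 − α = 9.20.

α = 2.80, β = 9.20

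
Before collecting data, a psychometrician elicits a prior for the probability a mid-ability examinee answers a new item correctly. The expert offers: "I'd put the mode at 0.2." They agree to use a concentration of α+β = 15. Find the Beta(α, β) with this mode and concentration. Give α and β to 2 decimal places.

For α,β > 1 the Beta mode is (α−1)/(α+β−2). With α+β = 15, the mode is (α−1)/13.
Set (α−1)/13 = 0.2 → α = 1 + 0.2·13 = 3.60.
β = 15 − α = 11.40.

α = 3.60, β = 11.40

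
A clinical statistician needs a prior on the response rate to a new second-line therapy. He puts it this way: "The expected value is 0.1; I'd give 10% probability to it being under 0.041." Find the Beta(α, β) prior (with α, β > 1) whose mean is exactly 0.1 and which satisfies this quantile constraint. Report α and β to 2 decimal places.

With mean 0.1 fixed, write α = 0.1s, β = 0.9s where s = α+β.
Need P(θ < 0.041) = 0.1 under Beta(0.1s, 0.9s). Normal approximation: (q−m)/√(m(1−m)/s) ≈ z_{0.1} = -1.28, so s ≈ 0.1·0.9·(-1.28)²/(0.041−0.1)² = 42.5.
At s = 42.5: P(θ<0.041) ≈ 0.067. Adjusting to match 0.1 gives s ≈ 33.08.
So α = 0.1·33.08 ≈ 3.31, β = 0.9·33.08 ≈ 29.77.

α ≈ 3.31, β ≈ 29.77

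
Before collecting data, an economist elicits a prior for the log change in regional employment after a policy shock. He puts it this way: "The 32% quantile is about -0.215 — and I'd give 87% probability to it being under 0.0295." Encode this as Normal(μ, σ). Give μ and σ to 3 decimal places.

For Normal(μ,σ), the p-quantile is μ + z_p·σ. Here z_{0.32} = -0.4677, z_{0.87} = 1.126.
So -0.215 = μ − 0.4677σ and 0.0295 = μ + 1.126σ.
Subtracting: σ = (0.0295 − -0.215)/(1.126 − (-0.4677)) = 0.153.
Then μ = -0.215 − (-0.4677)·0.153 = -0.143.

μ = -0.143, σ = 0.153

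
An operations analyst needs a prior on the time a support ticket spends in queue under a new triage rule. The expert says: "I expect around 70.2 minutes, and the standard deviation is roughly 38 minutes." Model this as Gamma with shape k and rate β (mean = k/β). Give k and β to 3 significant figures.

For Gamma(k, rate β): mean = k/β, variance = k/β², so CV = 1/√k.
CV = SD/mean = 38/70.2 = 0.5413, hence k = 1/CV² = 3.41.
Then β = k/mean = 3.41/70.2 = 0.0486.

k ≈ 3.41, β ≈ 0.0486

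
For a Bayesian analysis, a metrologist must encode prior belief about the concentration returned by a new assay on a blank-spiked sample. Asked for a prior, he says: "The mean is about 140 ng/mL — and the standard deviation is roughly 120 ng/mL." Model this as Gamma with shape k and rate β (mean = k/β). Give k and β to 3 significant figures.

For Gamma(k, rate β): mean = k/β, variance = k/β², so CV = 1/√k.
CV = SD/mean = 120/140 = 0.8571, hence k = 1/CV² = 1.36.
Then β = k/mean = 1.36/140 = 0.00972.

k ≈ 1.36, β ≈ 0.00972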